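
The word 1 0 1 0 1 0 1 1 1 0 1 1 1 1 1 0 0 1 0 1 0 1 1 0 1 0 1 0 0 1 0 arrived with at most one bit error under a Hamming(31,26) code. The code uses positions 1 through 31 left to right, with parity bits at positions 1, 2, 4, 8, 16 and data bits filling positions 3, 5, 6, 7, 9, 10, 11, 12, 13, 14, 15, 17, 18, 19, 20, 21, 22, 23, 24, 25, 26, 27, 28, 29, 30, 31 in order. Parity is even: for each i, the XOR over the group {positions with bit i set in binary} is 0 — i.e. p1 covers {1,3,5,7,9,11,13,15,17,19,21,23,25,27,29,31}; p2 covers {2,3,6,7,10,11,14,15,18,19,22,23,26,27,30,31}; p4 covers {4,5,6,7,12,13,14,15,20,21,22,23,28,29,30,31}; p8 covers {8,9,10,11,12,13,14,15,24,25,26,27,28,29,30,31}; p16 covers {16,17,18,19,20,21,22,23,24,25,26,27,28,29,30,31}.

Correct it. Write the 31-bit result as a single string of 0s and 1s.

s1 (pos 1,3,5,7,9,11,13,15,17,19,21,23,25,27,29,31): 1⊕1⊕1⊕1⊕1⊕1⊕1⊕1⊕0⊕0⊕0⊕1⊕1⊕1⊕0⊕0 = 1
s2 (pos 2,3,6,7,10,11,14,15,18,19,22,23,26,27,30,31): 0⊕1⊕0⊕1⊕0⊕1⊕1⊕1⊕1⊕0⊕1⊕1⊕0⊕1⊕1⊕0 = 0
s4 (pos 4,5,6,7,12,13,14,15,20,21,22,23,28,29,30,31): 0⊕1⊕0⊕1⊕1⊕1⊕1⊕1⊕1⊕0⊕1⊕1⊕0⊕0⊕1⊕0 = 0
s8 (pos 8,9,10,11,12,13,14,15,24,25,26,27,28,29,30,31): 1⊕1⊕0⊕1⊕1⊕1⊕1⊕1⊕0⊕1⊕0⊕1⊕0⊕0⊕1⊕0 = 0
s16 (pos 16,17,18,19,20,21,22,23,24,25,26,27,28,29,30,31): 0⊕0⊕1⊕0⊕1⊕0⊕1⊕1⊕0⊕1⊕0⊕1⊕0⊕0⊕1⊕0 = 1
Syndrome s16…s1 = 10001 → error at position 17.
Flip position 17: 1010101110111110010101101010010 → 1010101110111110110101101010010

1010101110111110110101101010010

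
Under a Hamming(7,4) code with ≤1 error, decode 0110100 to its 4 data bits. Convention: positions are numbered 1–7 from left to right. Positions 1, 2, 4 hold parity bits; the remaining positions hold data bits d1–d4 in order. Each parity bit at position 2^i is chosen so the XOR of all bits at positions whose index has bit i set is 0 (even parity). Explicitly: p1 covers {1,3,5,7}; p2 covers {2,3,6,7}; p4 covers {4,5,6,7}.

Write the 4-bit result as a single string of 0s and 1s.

s1 (pos 1,3,5,7): 0⊕1⊕1⊕0 = 0
s2 (pos 2,3,6,7): 1⊕1⊕0⊕0 = 0
s4 (pos 4,5,6,7): 0⊕1⊕0⊕0 = 1
Syndrome s4…s1 = 100 → error at position 4.
Flip position 4: 0110100 → 0111100
Read data bits from positions 3,5,6,7: 1100

1100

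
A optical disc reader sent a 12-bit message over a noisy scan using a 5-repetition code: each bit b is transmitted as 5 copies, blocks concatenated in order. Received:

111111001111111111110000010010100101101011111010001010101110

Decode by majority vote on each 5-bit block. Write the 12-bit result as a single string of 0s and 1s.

111100011011

Block 1 (11111): 5 ones → 1
Block 2 (10011): 3 ones → 1
Block 3 (11111): 5 ones → 1
Block 4 (11111): 5 ones → 1
Block 5 (00000): 0 ones → 0
Block 6 (10010): 2 ones → 0
Block 7 (10010): 2 ones → 0
Block 8 (11010): 3 ones → 1
Block 9 (11111): 5 ones → 1
Block 10 (01000): 1 one → 0
Block 11 (10101): 3 ones → 1
Block 12 (01110): 3 ones → 1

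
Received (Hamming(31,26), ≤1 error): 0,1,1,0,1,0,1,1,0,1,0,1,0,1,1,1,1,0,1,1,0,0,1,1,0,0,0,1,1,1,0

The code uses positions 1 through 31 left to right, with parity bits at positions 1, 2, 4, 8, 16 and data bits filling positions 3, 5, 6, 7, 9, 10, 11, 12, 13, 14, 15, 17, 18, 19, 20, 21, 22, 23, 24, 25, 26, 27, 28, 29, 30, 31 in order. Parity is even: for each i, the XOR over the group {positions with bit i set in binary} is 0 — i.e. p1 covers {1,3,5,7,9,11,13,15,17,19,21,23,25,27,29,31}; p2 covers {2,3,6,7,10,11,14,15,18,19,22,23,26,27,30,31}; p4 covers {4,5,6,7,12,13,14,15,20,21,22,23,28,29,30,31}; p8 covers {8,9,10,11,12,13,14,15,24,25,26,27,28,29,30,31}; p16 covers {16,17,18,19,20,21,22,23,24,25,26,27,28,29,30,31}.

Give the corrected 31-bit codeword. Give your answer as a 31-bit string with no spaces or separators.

0110101101010111101100110101110

s1 (pos 1,3,5,7,9,11,13,15,17,19,21,23,25,27,29,31): 0⊕1⊕1⊕1⊕0⊕0⊕0⊕1⊕1⊕1⊕0⊕1⊕0⊕0⊕1⊕0 = 0
s2 (pos 2,3,6,7,10,11,14,15,18,19,22,23,26,27,30,31): 1⊕1⊕0⊕1⊕1⊕0⊕1⊕1⊕0⊕1⊕0⊕1⊕0⊕0⊕1⊕0 = 1
s4 (pos 4,5,6,7,12,13,14,15,20,21,22,23,28,29,30,31): 0⊕1⊕0⊕1⊕1⊕0⊕1⊕1⊕1⊕0⊕0⊕1⊕1⊕1⊕1⊕0 = 0
s8 (pos 8,9,10,11,12,13,14,15,24,25,26,27,28,29,30,31): 1⊕0⊕1⊕0⊕1⊕0⊕1⊕1⊕1⊕0⊕0⊕0⊕1⊕1⊕1⊕0 = 1
s16 (pos 16,17,18,19,20,21,22,23,24,25,26,27,28,29,30,31): 1⊕1⊕0⊕1⊕1⊕0⊕0⊕1⊕1⊕0⊕0⊕0⊕1⊕1⊕1⊕0 = 1
Syndrome s16…s1 = 11010 → error at position 26.
Flip position 26: 0110101101010111101100110001110 → 0110101101010111101100110101110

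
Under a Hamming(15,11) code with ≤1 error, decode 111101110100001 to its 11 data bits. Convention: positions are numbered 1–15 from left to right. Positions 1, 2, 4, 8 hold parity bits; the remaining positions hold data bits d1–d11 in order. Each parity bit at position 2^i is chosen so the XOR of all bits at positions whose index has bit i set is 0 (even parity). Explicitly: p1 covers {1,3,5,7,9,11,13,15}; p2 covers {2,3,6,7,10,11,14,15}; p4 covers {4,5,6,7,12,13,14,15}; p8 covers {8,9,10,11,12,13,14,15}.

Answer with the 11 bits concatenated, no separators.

s1 (pos 1,3,5,7,9,11,13,15): 1⊕1⊕0⊕1⊕0⊕0⊕0⊕1 = 0
s2 (pos 2,3,6,7,10,11,14,15): 1⊕1⊕1⊕1⊕1⊕0⊕0⊕1 = 0
s4 (pos 4,5,6,7,12,13,14,15): 1⊕0⊕1⊕1⊕0⊕0⊕0⊕1 = 0
s8 (pos 8,9,10,11,12,13,14,15): 1⊕0⊕1⊕0⊕0⊕0⊕0⊕1 = 1
Syndrome s8…s1 = 1000 → error at position 8.
Flip position 8: 111101110100001 → 111101100100001
Read data bits from positions 3,5,6,7,9,10,11,12,13,14,15: 10110100001

10110100001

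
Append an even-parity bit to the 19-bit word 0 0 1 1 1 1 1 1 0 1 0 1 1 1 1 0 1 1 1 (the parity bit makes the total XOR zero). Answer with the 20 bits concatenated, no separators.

00111111010111101110

XOR of the 19 data bits: 0⊕0⊕1⊕1⊕1⊕1⊕1⊕1⊕0⊕1⊕0⊕1⊕1⊕1⊕1⊕0⊕1⊕1⊕1 = 0
Parity bit = 0 (so all 20 bits XOR to 0).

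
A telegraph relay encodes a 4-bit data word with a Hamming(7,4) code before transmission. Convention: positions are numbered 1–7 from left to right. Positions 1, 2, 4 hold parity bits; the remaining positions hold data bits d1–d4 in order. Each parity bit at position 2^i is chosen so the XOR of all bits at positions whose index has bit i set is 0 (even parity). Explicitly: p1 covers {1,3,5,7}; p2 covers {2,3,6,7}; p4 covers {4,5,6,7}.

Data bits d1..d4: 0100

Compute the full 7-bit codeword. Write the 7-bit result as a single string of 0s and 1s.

1001100

Place data at non-parity positions: p1 p2 0 p4 1 0 0
p1 (pos 1,3,5,7): XOR of data positions = 0⊕1⊕0 = 1
p2 (pos 2,3,6,7): XOR of data positions = 0⊕0⊕0 = 0
p4 (pos 4,5,6,7): XOR of data positions = 1⊕0⊕0 = 1
Codeword: 1001100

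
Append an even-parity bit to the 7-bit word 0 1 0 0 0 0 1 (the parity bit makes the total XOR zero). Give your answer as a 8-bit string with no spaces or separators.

XOR of the 7 data bits: 0⊕1⊕0⊕0⊕0⊕0⊕1 = 0
Parity bit = 0 (so all 8 bits XOR to 0).

01000010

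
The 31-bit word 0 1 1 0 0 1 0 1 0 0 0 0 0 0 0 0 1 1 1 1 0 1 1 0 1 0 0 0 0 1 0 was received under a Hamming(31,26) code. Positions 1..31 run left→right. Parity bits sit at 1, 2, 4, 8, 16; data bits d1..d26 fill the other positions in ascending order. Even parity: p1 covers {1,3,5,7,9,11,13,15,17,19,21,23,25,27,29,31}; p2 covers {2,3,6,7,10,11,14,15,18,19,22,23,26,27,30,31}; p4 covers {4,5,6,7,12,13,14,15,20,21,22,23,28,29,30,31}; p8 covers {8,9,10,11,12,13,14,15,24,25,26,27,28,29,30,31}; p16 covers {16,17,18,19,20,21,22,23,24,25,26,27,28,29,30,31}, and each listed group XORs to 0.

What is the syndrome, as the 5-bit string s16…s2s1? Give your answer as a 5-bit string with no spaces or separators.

01101

s1 (pos 1,3,5,7,9,11,13,15,17,19,21,23,25,27,29,31): 0⊕1⊕0⊕0⊕0⊕0⊕0⊕0⊕1⊕1⊕0⊕1⊕1⊕0⊕0⊕0 = 1
s2 (pos 2,3,6,7,10,11,14,15,18,19,22,23,26,27,30,31): 1⊕1⊕1⊕0⊕0⊕0⊕0⊕0⊕1⊕1⊕1⊕1⊕0⊕0⊕1⊕0 = 0
s4 (pos 4,5,6,7,12,13,14,15,20,21,22,23,28,29,30,31): 0⊕0⊕1⊕0⊕0⊕0⊕0⊕0⊕1⊕0⊕1⊕1⊕0⊕0⊕1⊕0 = 1
s8 (pos 8,9,10,11,12,13,14,15,24,25,26,27,28,29,30,31): 1⊕0⊕0⊕0⊕0⊕0⊕0⊕0⊕0⊕1⊕0⊕0⊕0⊕0⊕1⊕0 = 1
s16 (pos 16,17,18,19,20,21,22,23,24,25,26,27,28,29,30,31): 0⊕1⊕1⊕1⊕1⊕0⊕1⊕1⊕0⊕1⊕0⊕0⊕0⊕0⊕1⊕0 = 0
Syndrome s16…s1 = 01101 → error at position 13.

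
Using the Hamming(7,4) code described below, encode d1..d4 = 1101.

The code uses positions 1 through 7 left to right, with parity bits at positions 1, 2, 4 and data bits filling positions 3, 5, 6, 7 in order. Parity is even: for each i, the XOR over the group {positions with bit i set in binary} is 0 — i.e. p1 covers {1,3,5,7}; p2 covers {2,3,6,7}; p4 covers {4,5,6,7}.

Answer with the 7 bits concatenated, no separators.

Place data at non-parity positions: p1 p2 1 p4 1 0 1
p1 (pos 1,3,5,7): XOR of data positions = 1⊕1⊕1 = 1
p2 (pos 2,3,6,7): XOR of data positions = 1⊕0⊕1 = 0
p4 (pos 4,5,6,7): XOR of data positions = 1⊕0⊕1 = 0
Codeword: 1010101

1010101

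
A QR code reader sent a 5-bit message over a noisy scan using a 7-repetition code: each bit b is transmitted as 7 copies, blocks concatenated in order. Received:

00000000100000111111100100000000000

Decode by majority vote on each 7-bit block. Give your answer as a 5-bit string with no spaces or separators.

Block 1 (0000000): 0 ones → 0
Block 2 (0100000): 1 one → 0
Block 3 (1111111): 7 ones → 1
Block 4 (0010000): 1 one → 0
Block 5 (0000000): 0 ones → 0

00100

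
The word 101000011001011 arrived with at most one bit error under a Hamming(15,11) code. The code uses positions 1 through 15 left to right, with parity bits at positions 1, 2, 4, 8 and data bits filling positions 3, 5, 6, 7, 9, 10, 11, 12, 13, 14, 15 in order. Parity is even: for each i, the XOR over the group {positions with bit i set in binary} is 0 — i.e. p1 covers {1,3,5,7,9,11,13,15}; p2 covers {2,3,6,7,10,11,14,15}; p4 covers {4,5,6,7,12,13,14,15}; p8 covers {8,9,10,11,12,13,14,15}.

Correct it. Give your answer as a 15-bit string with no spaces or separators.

101000011001001

s1 (pos 1,3,5,7,9,11,13,15): 1⊕1⊕0⊕0⊕1⊕0⊕0⊕1 = 0
s2 (pos 2,3,6,7,10,11,14,15): 0⊕1⊕0⊕0⊕0⊕0⊕1⊕1 = 1
s4 (pos 4,5,6,7,12,13,14,15): 0⊕0⊕0⊕0⊕1⊕0⊕1⊕1 = 1
s8 (pos 8,9,10,11,12,13,14,15): 1⊕1⊕0⊕0⊕1⊕0⊕1⊕1 = 1
Syndrome s8…s1 = 1110 → error at position 14.
Flip position 14: 101000011001011 → 101000011001001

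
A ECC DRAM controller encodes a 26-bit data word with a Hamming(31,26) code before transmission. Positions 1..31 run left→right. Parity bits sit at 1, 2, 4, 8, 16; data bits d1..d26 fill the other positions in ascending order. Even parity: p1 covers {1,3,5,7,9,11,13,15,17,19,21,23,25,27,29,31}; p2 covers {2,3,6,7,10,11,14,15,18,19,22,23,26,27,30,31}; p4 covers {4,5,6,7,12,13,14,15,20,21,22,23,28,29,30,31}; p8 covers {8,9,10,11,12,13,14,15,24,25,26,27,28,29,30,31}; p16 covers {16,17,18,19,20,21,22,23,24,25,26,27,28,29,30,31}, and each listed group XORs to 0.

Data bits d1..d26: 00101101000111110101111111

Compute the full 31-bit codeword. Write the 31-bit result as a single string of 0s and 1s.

1101010011010001111110101111111

Place data at non-parity positions: p1 p2 0 p4 0 1 0 p8 1 1 0 1 0 0 0 p16 1 1 1 1 1 0 1 0 1 1 1 1 1 1 1
p1 (pos 1,3,5,7,9,11,13,15,17,19,21,23,25,27,29,31): XOR of data positions = 0⊕0⊕0⊕1⊕0⊕0⊕0⊕1⊕1⊕1⊕1⊕1⊕1⊕1⊕1 = 1
p2 (pos 2,3,6,7,10,11,14,15,18,19,22,23,26,27,30,31): XOR of data positions = 0⊕1⊕0⊕1⊕0⊕0⊕0⊕1⊕1⊕0⊕1⊕1⊕1⊕1⊕1 = 1
p4 (pos 4,5,6,7,12,13,14,15,20,21,22,23,28,29,30,31): XOR of data positions = 0⊕1⊕0⊕1⊕0⊕0⊕0⊕1⊕1⊕0⊕1⊕1⊕1⊕1⊕1 = 1
p8 (pos 8,9,10,11,12,13,14,15,24,25,26,27,28,29,30,31): XOR of data positions = 1⊕1⊕0⊕1⊕0⊕0⊕0⊕0⊕1⊕1⊕1⊕1⊕1⊕1⊕1 = 0
p16 (pos 16,17,18,19,20,21,22,23,24,25,26,27,28,29,30,31): XOR of data positions = 1⊕1⊕1⊕1⊕1⊕0⊕1⊕0⊕1⊕1⊕1⊕1⊕1⊕1⊕1 = 1
Codeword: 1101010011010001111110101111111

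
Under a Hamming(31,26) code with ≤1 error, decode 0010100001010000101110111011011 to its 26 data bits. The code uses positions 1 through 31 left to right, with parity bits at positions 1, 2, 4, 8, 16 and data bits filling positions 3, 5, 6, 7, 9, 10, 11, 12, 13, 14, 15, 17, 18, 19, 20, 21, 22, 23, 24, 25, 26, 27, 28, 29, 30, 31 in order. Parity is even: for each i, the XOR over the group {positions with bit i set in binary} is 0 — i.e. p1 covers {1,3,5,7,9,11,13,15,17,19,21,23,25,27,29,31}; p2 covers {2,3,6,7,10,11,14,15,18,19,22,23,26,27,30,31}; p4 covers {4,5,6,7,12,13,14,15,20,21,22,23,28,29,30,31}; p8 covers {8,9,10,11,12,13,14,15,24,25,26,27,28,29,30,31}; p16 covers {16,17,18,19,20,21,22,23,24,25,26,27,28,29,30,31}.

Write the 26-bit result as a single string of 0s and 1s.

s1 (pos 1,3,5,7,9,11,13,15,17,19,21,23,25,27,29,31): 0⊕1⊕1⊕0⊕0⊕0⊕0⊕0⊕1⊕1⊕1⊕1⊕1⊕1⊕0⊕1 = 1
s2 (pos 2,3,6,7,10,11,14,15,18,19,22,23,26,27,30,31): 0⊕1⊕0⊕0⊕1⊕0⊕0⊕0⊕0⊕1⊕0⊕1⊕0⊕1⊕1⊕1 = 1
s4 (pos 4,5,6,7,12,13,14,15,20,21,22,23,28,29,30,31): 0⊕1⊕0⊕0⊕1⊕0⊕0⊕0⊕1⊕1⊕0⊕1⊕1⊕0⊕1⊕1 = 0
s8 (pos 8,9,10,11,12,13,14,15,24,25,26,27,28,29,30,31): 0⊕0⊕1⊕0⊕1⊕0⊕0⊕0⊕1⊕1⊕0⊕1⊕1⊕0⊕1⊕1 = 0
s16 (pos 16,17,18,19,20,21,22,23,24,25,26,27,28,29,30,31): 0⊕1⊕0⊕1⊕1⊕1⊕0⊕1⊕1⊕1⊕0⊕1⊕1⊕0⊕1⊕1 = 1
Syndrome s16…s1 = 10011 → error at position 19.
Flip position 19: 0010100001010000101110111011011 → 0010100001010000100110111011011
Read data bits from positions 3,5,6,7,9,10,11,12,13,14,15,17,18,19,20,21,22,23,24,25,26,27,28,29,30,31: 11000101000100110111011011

11000101000100110111011011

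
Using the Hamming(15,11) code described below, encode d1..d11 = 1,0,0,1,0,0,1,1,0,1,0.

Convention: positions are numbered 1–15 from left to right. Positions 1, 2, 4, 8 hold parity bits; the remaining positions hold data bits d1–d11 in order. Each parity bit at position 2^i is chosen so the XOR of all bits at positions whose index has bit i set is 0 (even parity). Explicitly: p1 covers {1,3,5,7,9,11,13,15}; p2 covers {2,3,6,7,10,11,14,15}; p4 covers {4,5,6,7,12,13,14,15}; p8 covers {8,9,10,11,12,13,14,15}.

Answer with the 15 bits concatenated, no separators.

Place data at non-parity positions: p1 p2 1 p4 0 0 1 p8 0 0 1 1 0 1 0
p1 (pos 1,3,5,7,9,11,13,15): XOR of data positions = 1⊕0⊕1⊕0⊕1⊕0⊕0 = 1
p2 (pos 2,3,6,7,10,11,14,15): XOR of data positions = 1⊕0⊕1⊕0⊕1⊕1⊕0 = 0
p4 (pos 4,5,6,7,12,13,14,15): XOR of data positions = 0⊕0⊕1⊕1⊕0⊕1⊕0 = 1
p8 (pos 8,9,10,11,12,13,14,15): XOR of data positions = 0⊕0⊕1⊕1⊕0⊕1⊕0 = 1
Codeword: 101100110011010

101100110011010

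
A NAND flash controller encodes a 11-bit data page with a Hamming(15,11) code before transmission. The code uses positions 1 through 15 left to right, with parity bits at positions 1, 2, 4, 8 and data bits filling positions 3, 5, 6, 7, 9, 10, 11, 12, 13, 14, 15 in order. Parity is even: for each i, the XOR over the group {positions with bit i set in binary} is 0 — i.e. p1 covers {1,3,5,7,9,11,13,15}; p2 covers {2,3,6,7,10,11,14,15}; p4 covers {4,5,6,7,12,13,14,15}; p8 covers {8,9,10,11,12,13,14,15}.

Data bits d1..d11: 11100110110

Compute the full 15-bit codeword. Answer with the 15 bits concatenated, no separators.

Place data at non-parity positions: p1 p2 1 p4 1 1 0 p8 0 1 1 0 1 1 0
p1 (pos 1,3,5,7,9,11,13,15): XOR of data positions = 1⊕1⊕0⊕0⊕1⊕1⊕0 = 0
p2 (pos 2,3,6,7,10,11,14,15): XOR of data positions = 1⊕1⊕0⊕1⊕1⊕1⊕0 = 1
p4 (pos 4,5,6,7,12,13,14,15): XOR of data positions = 1⊕1⊕0⊕0⊕1⊕1⊕0 = 0
p8 (pos 8,9,10,11,12,13,14,15): XOR of data positions = 0⊕1⊕1⊕0⊕1⊕1⊕0 = 0
Codeword: 011011000110110

011011000110110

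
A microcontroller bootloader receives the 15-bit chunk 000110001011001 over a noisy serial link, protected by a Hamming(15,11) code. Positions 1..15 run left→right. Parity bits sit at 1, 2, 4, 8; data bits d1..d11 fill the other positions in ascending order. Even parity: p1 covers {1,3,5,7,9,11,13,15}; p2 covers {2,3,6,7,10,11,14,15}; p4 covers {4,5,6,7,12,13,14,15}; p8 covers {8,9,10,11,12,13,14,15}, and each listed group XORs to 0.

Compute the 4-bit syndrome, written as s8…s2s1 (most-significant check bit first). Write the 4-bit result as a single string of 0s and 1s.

s1 (pos 1,3,5,7,9,11,13,15): 0⊕0⊕1⊕0⊕1⊕1⊕0⊕1 = 0
s2 (pos 2,3,6,7,10,11,14,15): 0⊕0⊕0⊕0⊕0⊕1⊕0⊕1 = 0
s4 (pos 4,5,6,7,12,13,14,15): 1⊕1⊕0⊕0⊕1⊕0⊕0⊕1 = 0
s8 (pos 8,9,10,11,12,13,14,15): 0⊕1⊕0⊕1⊕1⊕0⊕0⊕1 = 0
Syndrome s8…s1 = 0000 → no error.

0000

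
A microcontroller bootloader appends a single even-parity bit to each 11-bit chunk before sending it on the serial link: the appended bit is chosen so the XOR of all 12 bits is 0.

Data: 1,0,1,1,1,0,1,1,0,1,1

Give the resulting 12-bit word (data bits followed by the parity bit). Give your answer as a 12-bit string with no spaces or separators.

101110110110

XOR of the 11 data bits: 1⊕0⊕1⊕1⊕1⊕0⊕1⊕1⊕0⊕1⊕1 = 0
Parity bit = 0 (so all 12 bits XOR to 0).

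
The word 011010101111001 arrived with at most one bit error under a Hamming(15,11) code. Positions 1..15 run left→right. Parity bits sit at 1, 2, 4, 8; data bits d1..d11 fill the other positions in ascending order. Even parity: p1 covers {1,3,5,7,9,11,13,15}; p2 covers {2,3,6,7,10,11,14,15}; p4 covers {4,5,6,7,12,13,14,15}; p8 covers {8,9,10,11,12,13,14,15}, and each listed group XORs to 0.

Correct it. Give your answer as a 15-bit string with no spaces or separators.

011010111111001

s1 (pos 1,3,5,7,9,11,13,15): 0⊕1⊕1⊕1⊕1⊕1⊕0⊕1 = 0
s2 (pos 2,3,6,7,10,11,14,15): 1⊕1⊕0⊕1⊕1⊕1⊕0⊕1 = 0
s4 (pos 4,5,6,7,12,13,14,15): 0⊕1⊕0⊕1⊕1⊕0⊕0⊕1 = 0
s8 (pos 8,9,10,11,12,13,14,15): 0⊕1⊕1⊕1⊕1⊕0⊕0⊕1 = 1
Syndrome s8…s1 = 1000 → error at position 8.
Flip position 8: 011010101111001 → 011010111111001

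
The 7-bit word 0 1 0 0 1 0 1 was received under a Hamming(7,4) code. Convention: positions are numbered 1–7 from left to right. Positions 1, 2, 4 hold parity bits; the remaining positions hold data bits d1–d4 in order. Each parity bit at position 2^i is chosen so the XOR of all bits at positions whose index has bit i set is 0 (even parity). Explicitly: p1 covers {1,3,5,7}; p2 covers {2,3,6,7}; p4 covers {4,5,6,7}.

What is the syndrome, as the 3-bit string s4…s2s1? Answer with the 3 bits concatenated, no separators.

000

s1 (pos 1,3,5,7): 0⊕0⊕1⊕1 = 0
s2 (pos 2,3,6,7): 1⊕0⊕0⊕1 = 0
s4 (pos 4,5,6,7): 0⊕1⊕0⊕1 = 0
Syndrome s4…s1 = 000 → no error.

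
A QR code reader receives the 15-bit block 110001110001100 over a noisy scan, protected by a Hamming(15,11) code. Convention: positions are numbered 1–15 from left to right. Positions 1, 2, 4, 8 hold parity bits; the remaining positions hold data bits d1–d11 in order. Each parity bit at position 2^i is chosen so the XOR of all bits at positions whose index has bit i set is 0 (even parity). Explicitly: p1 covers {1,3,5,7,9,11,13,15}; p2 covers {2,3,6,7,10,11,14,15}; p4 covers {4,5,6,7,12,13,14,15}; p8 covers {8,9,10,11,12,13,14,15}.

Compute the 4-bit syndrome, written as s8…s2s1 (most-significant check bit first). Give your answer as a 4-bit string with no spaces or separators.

1011

s1 (pos 1,3,5,7,9,11,13,15): 1⊕0⊕0⊕1⊕0⊕0⊕1⊕0 = 1
s2 (pos 2,3,6,7,10,11,14,15): 1⊕0⊕1⊕1⊕0⊕0⊕0⊕0 = 1
s4 (pos 4,5,6,7,12,13,14,15): 0⊕0⊕1⊕1⊕1⊕1⊕0⊕0 = 0
s8 (pos 8,9,10,11,12,13,14,15): 1⊕0⊕0⊕0⊕1⊕1⊕0⊕0 = 1
Syndrome s8…s1 = 1011 → error at position 11.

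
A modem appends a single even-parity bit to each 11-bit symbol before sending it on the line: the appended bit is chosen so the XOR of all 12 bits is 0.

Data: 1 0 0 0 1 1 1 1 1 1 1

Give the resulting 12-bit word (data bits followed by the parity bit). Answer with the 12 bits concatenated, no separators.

100011111110

XOR of the 11 data bits: 1⊕0⊕0⊕0⊕1⊕1⊕1⊕1⊕1⊕1⊕1 = 0
Parity bit = 0 (so all 12 bits XOR to 0).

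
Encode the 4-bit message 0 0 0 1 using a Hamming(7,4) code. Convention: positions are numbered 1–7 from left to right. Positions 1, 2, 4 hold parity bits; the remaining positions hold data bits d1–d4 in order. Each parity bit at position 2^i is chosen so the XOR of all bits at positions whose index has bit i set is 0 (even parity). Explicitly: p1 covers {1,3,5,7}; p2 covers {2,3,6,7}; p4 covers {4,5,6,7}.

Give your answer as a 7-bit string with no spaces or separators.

1101001

Place data at non-parity positions: p1 p2 0 p4 0 0 1
p1 (pos 1,3,5,7): XOR of data positions = 0⊕0⊕1 = 1
p2 (pos 2,3,6,7): XOR of data positions = 0⊕0⊕1 = 1
p4 (pos 4,5,6,7): XOR of data positions = 0⊕0⊕1 = 1
Codeword: 1101001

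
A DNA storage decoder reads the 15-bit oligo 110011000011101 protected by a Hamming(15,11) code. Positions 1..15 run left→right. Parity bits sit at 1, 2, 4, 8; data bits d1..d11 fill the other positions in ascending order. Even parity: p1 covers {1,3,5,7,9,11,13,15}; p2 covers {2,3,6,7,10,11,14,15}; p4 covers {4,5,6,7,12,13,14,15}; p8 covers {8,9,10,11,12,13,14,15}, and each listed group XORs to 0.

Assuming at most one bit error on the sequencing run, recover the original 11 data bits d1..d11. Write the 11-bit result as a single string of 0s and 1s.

s1 (pos 1,3,5,7,9,11,13,15): 1⊕0⊕1⊕0⊕0⊕1⊕1⊕1 = 1
s2 (pos 2,3,6,7,10,11,14,15): 1⊕0⊕1⊕0⊕0⊕1⊕0⊕1 = 0
s4 (pos 4,5,6,7,12,13,14,15): 0⊕1⊕1⊕0⊕1⊕1⊕0⊕1 = 1
s8 (pos 8,9,10,11,12,13,14,15): 0⊕0⊕0⊕1⊕1⊕1⊕0⊕1 = 0
Syndrome s8…s1 = 0101 → error at position 5.
Flip position 5: 110011000011101 → 110001000011101
Read data bits from positions 3,5,6,7,9,10,11,12,13,14,15: 00100011101

00100011101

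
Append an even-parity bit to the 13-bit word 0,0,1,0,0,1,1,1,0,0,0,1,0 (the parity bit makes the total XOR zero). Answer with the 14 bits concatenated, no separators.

XOR of the 13 data bits: 0⊕0⊕1⊕0⊕0⊕1⊕1⊕1⊕0⊕0⊕0⊕1⊕0 = 1
Parity bit = 1 (so all 14 bits XOR to 0).

00100111000101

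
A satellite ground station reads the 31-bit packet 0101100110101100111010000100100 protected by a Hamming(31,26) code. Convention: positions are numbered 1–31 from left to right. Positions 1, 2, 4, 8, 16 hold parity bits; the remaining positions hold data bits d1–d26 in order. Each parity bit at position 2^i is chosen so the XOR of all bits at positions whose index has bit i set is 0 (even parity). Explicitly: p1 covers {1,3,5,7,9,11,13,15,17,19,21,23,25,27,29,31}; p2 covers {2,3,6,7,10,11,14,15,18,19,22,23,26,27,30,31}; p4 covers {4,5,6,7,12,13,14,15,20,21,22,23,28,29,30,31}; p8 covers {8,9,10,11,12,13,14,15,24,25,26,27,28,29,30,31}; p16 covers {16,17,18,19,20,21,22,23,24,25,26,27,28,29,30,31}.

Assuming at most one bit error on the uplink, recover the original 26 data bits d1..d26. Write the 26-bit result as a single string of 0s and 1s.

s1 (pos 1,3,5,7,9,11,13,15,17,19,21,23,25,27,29,31): 0⊕0⊕1⊕0⊕1⊕1⊕1⊕0⊕1⊕1⊕1⊕0⊕0⊕0⊕1⊕0 = 0
s2 (pos 2,3,6,7,10,11,14,15,18,19,22,23,26,27,30,31): 1⊕0⊕0⊕0⊕0⊕1⊕1⊕0⊕1⊕1⊕0⊕0⊕1⊕0⊕0⊕0 = 0
s4 (pos 4,5,6,7,12,13,14,15,20,21,22,23,28,29,30,31): 1⊕1⊕0⊕0⊕0⊕1⊕1⊕0⊕0⊕1⊕0⊕0⊕0⊕1⊕0⊕0 = 0
s8 (pos 8,9,10,11,12,13,14,15,24,25,26,27,28,29,30,31): 1⊕1⊕0⊕1⊕0⊕1⊕1⊕0⊕0⊕0⊕1⊕0⊕0⊕1⊕0⊕0 = 1
s16 (pos 16,17,18,19,20,21,22,23,24,25,26,27,28,29,30,31): 0⊕1⊕1⊕1⊕0⊕1⊕0⊕0⊕0⊕0⊕1⊕0⊕0⊕1⊕0⊕0 = 0
Syndrome s16…s1 = 01000 → error at position 8.
Flip position 8: 0101100110101100111010000100100 → 0101100010101100111010000100100
Read data bits from positions 3,5,6,7,9,10,11,12,13,14,15,17,18,19,20,21,22,23,24,25,26,27,28,29,30,31: 01001010110111010000100100

01001010110111010000100100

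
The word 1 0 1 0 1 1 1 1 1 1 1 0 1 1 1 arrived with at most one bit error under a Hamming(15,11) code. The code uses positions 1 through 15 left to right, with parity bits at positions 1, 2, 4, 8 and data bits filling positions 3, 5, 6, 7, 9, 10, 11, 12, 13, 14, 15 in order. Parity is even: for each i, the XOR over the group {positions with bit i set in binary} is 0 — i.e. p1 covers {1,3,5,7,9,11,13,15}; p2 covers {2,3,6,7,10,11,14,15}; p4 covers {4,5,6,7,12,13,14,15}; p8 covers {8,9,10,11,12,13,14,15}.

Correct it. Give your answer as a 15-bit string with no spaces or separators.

101011111010111

s1 (pos 1,3,5,7,9,11,13,15): 1⊕1⊕1⊕1⊕1⊕1⊕1⊕1 = 0
s2 (pos 2,3,6,7,10,11,14,15): 0⊕1⊕1⊕1⊕1⊕1⊕1⊕1 = 1
s4 (pos 4,5,6,7,12,13,14,15): 0⊕1⊕1⊕1⊕0⊕1⊕1⊕1 = 0
s8 (pos 8,9,10,11,12,13,14,15): 1⊕1⊕1⊕1⊕0⊕1⊕1⊕1 = 1
Syndrome s8…s1 = 1010 → error at position 10.
Flip position 10: 101011111110111 → 101011111010111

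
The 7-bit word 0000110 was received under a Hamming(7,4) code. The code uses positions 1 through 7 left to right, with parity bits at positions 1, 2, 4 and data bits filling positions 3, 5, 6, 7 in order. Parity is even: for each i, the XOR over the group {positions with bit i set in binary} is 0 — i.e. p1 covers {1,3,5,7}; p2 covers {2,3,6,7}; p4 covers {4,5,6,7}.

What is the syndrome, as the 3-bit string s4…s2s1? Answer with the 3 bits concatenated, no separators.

011

s1 (pos 1,3,5,7): 0⊕0⊕1⊕0 = 1
s2 (pos 2,3,6,7): 0⊕0⊕1⊕0 = 1
s4 (pos 4,5,6,7): 0⊕1⊕1⊕0 = 0
Syndrome s4…s1 = 011 → error at position 3.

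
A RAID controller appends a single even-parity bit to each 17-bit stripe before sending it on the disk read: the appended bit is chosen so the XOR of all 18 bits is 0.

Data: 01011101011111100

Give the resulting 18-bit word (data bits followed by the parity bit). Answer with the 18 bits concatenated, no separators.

XOR of the 17 data bits: 0⊕1⊕0⊕1⊕1⊕1⊕0⊕1⊕0⊕1⊕1⊕1⊕1⊕1⊕1⊕0⊕0 = 1
Parity bit = 1 (so all 18 bits XOR to 0).

010111010111111001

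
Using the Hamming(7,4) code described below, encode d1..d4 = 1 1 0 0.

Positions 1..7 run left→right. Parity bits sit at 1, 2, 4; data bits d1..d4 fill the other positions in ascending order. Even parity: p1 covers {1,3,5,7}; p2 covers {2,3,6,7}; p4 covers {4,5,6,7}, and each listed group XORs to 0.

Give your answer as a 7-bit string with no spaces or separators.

0111100

Place data at non-parity positions: p1 p2 1 p4 1 0 0
p1 (pos 1,3,5,7): XOR of data positions = 1⊕1⊕0 = 0
p2 (pos 2,3,6,7): XOR of data positions = 1⊕0⊕0 = 1
p4 (pos 4,5,6,7): XOR of data positions = 1⊕0⊕0 = 1
Codeword: 0111100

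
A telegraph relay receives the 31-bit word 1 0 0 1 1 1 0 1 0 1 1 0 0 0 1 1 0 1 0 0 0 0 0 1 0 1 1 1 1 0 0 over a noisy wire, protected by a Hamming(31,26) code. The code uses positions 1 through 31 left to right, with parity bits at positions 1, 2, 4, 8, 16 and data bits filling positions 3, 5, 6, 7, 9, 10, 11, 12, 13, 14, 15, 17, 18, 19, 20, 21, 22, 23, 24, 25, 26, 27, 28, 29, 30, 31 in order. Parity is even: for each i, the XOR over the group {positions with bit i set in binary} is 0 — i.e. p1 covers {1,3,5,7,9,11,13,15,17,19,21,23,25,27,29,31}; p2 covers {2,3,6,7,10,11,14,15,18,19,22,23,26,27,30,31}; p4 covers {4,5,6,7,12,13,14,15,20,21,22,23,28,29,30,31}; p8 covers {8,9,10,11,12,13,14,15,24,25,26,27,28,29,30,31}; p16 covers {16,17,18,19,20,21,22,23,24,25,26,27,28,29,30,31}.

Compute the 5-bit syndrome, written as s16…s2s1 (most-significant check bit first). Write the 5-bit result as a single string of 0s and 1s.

11010

s1 (pos 1,3,5,7,9,11,13,15,17,19,21,23,25,27,29,31): 1⊕0⊕1⊕0⊕0⊕1⊕0⊕1⊕0⊕0⊕0⊕0⊕0⊕1⊕1⊕0 = 0
s2 (pos 2,3,6,7,10,11,14,15,18,19,22,23,26,27,30,31): 0⊕0⊕1⊕0⊕1⊕1⊕0⊕1⊕1⊕0⊕0⊕0⊕1⊕1⊕0⊕0 = 1
s4 (pos 4,5,6,7,12,13,14,15,20,21,22,23,28,29,30,31): 1⊕1⊕1⊕0⊕0⊕0⊕0⊕1⊕0⊕0⊕0⊕0⊕1⊕1⊕0⊕0 = 0
s8 (pos 8,9,10,11,12,13,14,15,24,25,26,27,28,29,30,31): 1⊕0⊕1⊕1⊕0⊕0⊕0⊕1⊕1⊕0⊕1⊕1⊕1⊕1⊕0⊕0 = 1
s16 (pos 16,17,18,19,20,21,22,23,24,25,26,27,28,29,30,31): 1⊕0⊕1⊕0⊕0⊕0⊕0⊕0⊕1⊕0⊕1⊕1⊕1⊕1⊕0⊕0 = 1
Syndrome s16…s1 = 11010 → error at position 26.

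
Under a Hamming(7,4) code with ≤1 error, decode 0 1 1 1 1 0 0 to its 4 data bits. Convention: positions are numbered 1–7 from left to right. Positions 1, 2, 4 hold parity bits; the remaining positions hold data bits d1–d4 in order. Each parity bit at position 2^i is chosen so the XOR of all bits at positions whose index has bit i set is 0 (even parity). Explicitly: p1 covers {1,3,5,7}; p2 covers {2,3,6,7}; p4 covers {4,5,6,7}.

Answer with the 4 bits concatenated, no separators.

1100

s1 (pos 1,3,5,7): 0⊕1⊕1⊕0 = 0
s2 (pos 2,3,6,7): 1⊕1⊕0⊕0 = 0
s4 (pos 4,5,6,7): 1⊕1⊕0⊕0 = 0
Syndrome s4…s1 = 000 → no error.
Read data bits from positions 3,5,6,7: 1100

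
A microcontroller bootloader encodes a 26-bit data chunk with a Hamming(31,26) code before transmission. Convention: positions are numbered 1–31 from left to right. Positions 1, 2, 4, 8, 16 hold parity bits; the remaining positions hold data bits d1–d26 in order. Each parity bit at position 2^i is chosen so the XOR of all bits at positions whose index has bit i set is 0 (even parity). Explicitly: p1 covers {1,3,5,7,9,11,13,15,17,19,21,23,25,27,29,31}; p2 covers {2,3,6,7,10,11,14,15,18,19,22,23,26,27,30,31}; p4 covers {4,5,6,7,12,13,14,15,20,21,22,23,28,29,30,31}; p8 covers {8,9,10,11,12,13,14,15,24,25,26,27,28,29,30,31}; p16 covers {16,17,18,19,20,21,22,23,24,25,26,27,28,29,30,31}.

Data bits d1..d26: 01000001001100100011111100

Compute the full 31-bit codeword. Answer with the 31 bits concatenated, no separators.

0100100000010010100100011111100

Place data at non-parity positions: p1 p2 0 p4 1 0 0 p8 0 0 0 1 0 0 1 p16 1 0 0 1 0 0 0 1 1 1 1 1 1 0 0
p1 (pos 1,3,5,7,9,11,13,15,17,19,21,23,25,27,29,31): XOR of data positions = 0⊕1⊕0⊕0⊕0⊕0⊕1⊕1⊕0⊕0⊕0⊕1⊕1⊕1⊕0 = 0
p2 (pos 2,3,6,7,10,11,14,15,18,19,22,23,26,27,30,31): XOR of data positions = 0⊕0⊕0⊕0⊕0⊕0⊕1⊕0⊕0⊕0⊕0⊕1⊕1⊕0⊕0 = 1
p4 (pos 4,5,6,7,12,13,14,15,20,21,22,23,28,29,30,31): XOR of data positions = 1⊕0⊕0⊕1⊕0⊕0⊕1⊕1⊕0⊕0⊕0⊕1⊕1⊕0⊕0 = 0
p8 (pos 8,9,10,11,12,13,14,15,24,25,26,27,28,29,30,31): XOR of data positions = 0⊕0⊕0⊕1⊕0⊕0⊕1⊕1⊕1⊕1⊕1⊕1⊕1⊕0⊕0 = 0
p16 (pos 16,17,18,19,20,21,22,23,24,25,26,27,28,29,30,31): XOR of data positions = 1⊕0⊕0⊕1⊕0⊕0⊕0⊕1⊕1⊕1⊕1⊕1⊕1⊕0⊕0 = 0
Codeword: 0100100000010010100100011111100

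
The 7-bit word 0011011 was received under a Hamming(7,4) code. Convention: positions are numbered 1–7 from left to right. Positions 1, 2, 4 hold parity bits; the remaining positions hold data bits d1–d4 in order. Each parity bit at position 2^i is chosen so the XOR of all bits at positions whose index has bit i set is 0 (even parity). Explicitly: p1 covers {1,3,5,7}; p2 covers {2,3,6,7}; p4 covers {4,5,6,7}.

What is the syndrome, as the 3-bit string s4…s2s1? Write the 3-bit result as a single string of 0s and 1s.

110

s1 (pos 1,3,5,7): 0⊕1⊕0⊕1 = 0
s2 (pos 2,3,6,7): 0⊕1⊕1⊕1 = 1
s4 (pos 4,5,6,7): 1⊕0⊕1⊕1 = 1
Syndrome s4…s1 = 110 → error at position 6.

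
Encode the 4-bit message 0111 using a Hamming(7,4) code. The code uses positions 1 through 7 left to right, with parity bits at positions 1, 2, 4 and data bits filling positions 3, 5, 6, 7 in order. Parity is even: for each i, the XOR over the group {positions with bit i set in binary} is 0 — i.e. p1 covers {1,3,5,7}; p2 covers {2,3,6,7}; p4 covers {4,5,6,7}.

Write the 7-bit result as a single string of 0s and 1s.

0001111

Place data at non-parity positions: p1 p2 0 p4 1 1 1
p1 (pos 1,3,5,7): XOR of data positions = 0⊕1⊕1 = 0
p2 (pos 2,3,6,7): XOR of data positions = 0⊕1⊕1 = 0
p4 (pos 4,5,6,7): XOR of data positions = 1⊕1⊕1 = 1
Codeword: 0001111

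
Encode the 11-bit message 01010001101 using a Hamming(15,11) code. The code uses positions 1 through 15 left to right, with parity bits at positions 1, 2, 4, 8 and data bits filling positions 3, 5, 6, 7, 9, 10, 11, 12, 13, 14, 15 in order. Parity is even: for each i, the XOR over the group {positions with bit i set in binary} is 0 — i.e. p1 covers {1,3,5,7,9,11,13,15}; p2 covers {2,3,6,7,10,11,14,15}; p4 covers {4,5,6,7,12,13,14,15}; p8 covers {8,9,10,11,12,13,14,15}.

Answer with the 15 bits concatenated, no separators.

Place data at non-parity positions: p1 p2 0 p4 1 0 1 p8 0 0 0 1 1 0 1
p1 (pos 1,3,5,7,9,11,13,15): XOR of data positions = 0⊕1⊕1⊕0⊕0⊕1⊕1 = 0
p2 (pos 2,3,6,7,10,11,14,15): XOR of data positions = 0⊕0⊕1⊕0⊕0⊕0⊕1 = 0
p4 (pos 4,5,6,7,12,13,14,15): XOR of data positions = 1⊕0⊕1⊕1⊕1⊕0⊕1 = 1
p8 (pos 8,9,10,11,12,13,14,15): XOR of data positions = 0⊕0⊕0⊕1⊕1⊕0⊕1 = 1
Codeword: 000110110001101

000110110001101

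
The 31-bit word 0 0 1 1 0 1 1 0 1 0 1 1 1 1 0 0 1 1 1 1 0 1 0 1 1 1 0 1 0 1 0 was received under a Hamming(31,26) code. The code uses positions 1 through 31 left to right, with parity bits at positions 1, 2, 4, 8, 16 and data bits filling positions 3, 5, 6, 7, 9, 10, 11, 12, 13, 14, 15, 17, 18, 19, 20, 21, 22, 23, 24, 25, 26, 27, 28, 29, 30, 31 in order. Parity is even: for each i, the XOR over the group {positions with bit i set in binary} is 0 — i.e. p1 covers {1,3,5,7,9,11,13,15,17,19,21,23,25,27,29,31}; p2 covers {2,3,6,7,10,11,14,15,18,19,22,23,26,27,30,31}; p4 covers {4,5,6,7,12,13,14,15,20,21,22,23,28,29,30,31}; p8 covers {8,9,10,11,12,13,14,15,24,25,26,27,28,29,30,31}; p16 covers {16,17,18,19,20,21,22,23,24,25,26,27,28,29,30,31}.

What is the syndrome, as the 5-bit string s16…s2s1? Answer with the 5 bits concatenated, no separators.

00000

s1 (pos 1,3,5,7,9,11,13,15,17,19,21,23,25,27,29,31): 0⊕1⊕0⊕1⊕1⊕1⊕1⊕0⊕1⊕1⊕0⊕0⊕1⊕0⊕0⊕0 = 0
s2 (pos 2,3,6,7,10,11,14,15,18,19,22,23,26,27,30,31): 0⊕1⊕1⊕1⊕0⊕1⊕1⊕0⊕1⊕1⊕1⊕0⊕1⊕0⊕1⊕0 = 0
s4 (pos 4,5,6,7,12,13,14,15,20,21,22,23,28,29,30,31): 1⊕0⊕1⊕1⊕1⊕1⊕1⊕0⊕1⊕0⊕1⊕0⊕1⊕0⊕1⊕0 = 0
s8 (pos 8,9,10,11,12,13,14,15,24,25,26,27,28,29,30,31): 0⊕1⊕0⊕1⊕1⊕1⊕1⊕0⊕1⊕1⊕1⊕0⊕1⊕0⊕1⊕0 = 0
s16 (pos 16,17,18,19,20,21,22,23,24,25,26,27,28,29,30,31): 0⊕1⊕1⊕1⊕1⊕0⊕1⊕0⊕1⊕1⊕1⊕0⊕1⊕0⊕1⊕0 = 0
Syndrome s16…s1 = 00000 → no error.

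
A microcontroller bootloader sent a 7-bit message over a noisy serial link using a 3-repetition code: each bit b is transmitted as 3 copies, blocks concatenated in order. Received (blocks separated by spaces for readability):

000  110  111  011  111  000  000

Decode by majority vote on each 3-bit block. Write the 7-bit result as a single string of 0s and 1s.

Block 1 (000): 0 ones → 0
Block 2 (110): 2 ones → 1
Block 3 (111): 3 ones → 1
Block 4 (011): 2 ones → 1
Block 5 (111): 3 ones → 1
Block 6 (000): 0 ones → 0
Block 7 (000): 0 ones → 0

0111100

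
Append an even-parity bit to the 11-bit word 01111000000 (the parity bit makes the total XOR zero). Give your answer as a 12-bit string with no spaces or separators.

011110000000

XOR of the 11 data bits: 0⊕1⊕1⊕1⊕1⊕0⊕0⊕0⊕0⊕0⊕0 = 0
Parity bit = 0 (so all 12 bits XOR to 0).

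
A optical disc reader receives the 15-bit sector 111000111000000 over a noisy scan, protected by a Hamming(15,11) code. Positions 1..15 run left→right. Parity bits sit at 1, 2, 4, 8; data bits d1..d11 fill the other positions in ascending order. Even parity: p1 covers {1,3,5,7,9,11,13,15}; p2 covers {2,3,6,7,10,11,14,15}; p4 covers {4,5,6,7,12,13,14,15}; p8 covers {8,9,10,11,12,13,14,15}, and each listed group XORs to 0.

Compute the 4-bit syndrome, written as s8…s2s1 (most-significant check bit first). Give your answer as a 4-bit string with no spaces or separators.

s1 (pos 1,3,5,7,9,11,13,15): 1⊕1⊕0⊕1⊕1⊕0⊕0⊕0 = 0
s2 (pos 2,3,6,7,10,11,14,15): 1⊕1⊕0⊕1⊕0⊕0⊕0⊕0 = 1
s4 (pos 4,5,6,7,12,13,14,15): 0⊕0⊕0⊕1⊕0⊕0⊕0⊕0 = 1
s8 (pos 8,9,10,11,12,13,14,15): 1⊕1⊕0⊕0⊕0⊕0⊕0⊕0 = 0
Syndrome s8…s1 = 0110 → error at position 6.

0110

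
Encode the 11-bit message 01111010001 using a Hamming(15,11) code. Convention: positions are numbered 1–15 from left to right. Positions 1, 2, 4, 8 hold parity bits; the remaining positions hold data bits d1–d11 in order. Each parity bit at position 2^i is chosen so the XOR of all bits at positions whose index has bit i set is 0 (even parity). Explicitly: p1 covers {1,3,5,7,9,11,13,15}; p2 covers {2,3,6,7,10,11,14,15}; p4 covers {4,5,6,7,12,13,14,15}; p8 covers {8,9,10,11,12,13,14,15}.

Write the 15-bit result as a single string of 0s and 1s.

100011111010001

Place data at non-parity positions: p1 p2 0 p4 1 1 1 p8 1 0 1 0 0 0 1
p1 (pos 1,3,5,7,9,11,13,15): XOR of data positions = 0⊕1⊕1⊕1⊕1⊕0⊕1 = 1
p2 (pos 2,3,6,7,10,11,14,15): XOR of data positions = 0⊕1⊕1⊕0⊕1⊕0⊕1 = 0
p4 (pos 4,5,6,7,12,13,14,15): XOR of data positions = 1⊕1⊕1⊕0⊕0⊕0⊕1 = 0
p8 (pos 8,9,10,11,12,13,14,15): XOR of data positions = 1⊕0⊕1⊕0⊕0⊕0⊕1 = 1
Codeword: 100011111010001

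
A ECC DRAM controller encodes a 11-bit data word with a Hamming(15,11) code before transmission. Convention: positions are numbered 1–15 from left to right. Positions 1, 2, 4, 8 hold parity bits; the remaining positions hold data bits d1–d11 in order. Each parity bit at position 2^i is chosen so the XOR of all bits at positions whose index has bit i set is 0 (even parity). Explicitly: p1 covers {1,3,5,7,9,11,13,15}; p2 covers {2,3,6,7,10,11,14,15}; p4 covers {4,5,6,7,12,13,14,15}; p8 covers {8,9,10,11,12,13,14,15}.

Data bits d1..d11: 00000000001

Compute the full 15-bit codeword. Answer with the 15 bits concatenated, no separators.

110100010000001

Place data at non-parity positions: p1 p2 0 p4 0 0 0 p8 0 0 0 0 0 0 1
p1 (pos 1,3,5,7,9,11,13,15): XOR of data positions = 0⊕0⊕0⊕0⊕0⊕0⊕1 = 1
p2 (pos 2,3,6,7,10,11,14,15): XOR of data positions = 0⊕0⊕0⊕0⊕0⊕0⊕1 = 1
p4 (pos 4,5,6,7,12,13,14,15): XOR of data positions = 0⊕0⊕0⊕0⊕0⊕0⊕1 = 1
p8 (pos 8,9,10,11,12,13,14,15): XOR of data positions = 0⊕0⊕0⊕0⊕0⊕0⊕1 = 1
Codeword: 110100010000001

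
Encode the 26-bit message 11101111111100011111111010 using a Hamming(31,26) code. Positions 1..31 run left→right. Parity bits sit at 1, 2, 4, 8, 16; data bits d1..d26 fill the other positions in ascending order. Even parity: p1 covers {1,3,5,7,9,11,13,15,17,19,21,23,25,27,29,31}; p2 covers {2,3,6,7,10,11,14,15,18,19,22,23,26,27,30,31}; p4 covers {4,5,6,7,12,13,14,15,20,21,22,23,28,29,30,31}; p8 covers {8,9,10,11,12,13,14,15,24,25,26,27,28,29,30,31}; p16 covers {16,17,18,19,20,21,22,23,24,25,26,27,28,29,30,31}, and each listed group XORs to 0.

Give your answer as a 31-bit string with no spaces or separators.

Place data at non-parity positions: p1 p2 1 p4 1 1 0 p8 1 1 1 1 1 1 1 p16 1 0 0 0 1 1 1 1 1 1 1 1 0 1 0
p1 (pos 1,3,5,7,9,11,13,15,17,19,21,23,25,27,29,31): XOR of data positions = 1⊕1⊕0⊕1⊕1⊕1⊕1⊕1⊕0⊕1⊕1⊕1⊕1⊕0⊕0 = 1
p2 (pos 2,3,6,7,10,11,14,15,18,19,22,23,26,27,30,31): XOR of data positions = 1⊕1⊕0⊕1⊕1⊕1⊕1⊕0⊕0⊕1⊕1⊕1⊕1⊕1⊕0 = 1
p4 (pos 4,5,6,7,12,13,14,15,20,21,22,23,28,29,30,31): XOR of data positions = 1⊕1⊕0⊕1⊕1⊕1⊕1⊕0⊕1⊕1⊕1⊕1⊕0⊕1⊕0 = 1
p8 (pos 8,9,10,11,12,13,14,15,24,25,26,27,28,29,30,31): XOR of data positions = 1⊕1⊕1⊕1⊕1⊕1⊕1⊕1⊕1⊕1⊕1⊕1⊕0⊕1⊕0 = 1
p16 (pos 16,17,18,19,20,21,22,23,24,25,26,27,28,29,30,31): XOR of data positions = 1⊕0⊕0⊕0⊕1⊕1⊕1⊕1⊕1⊕1⊕1⊕1⊕0⊕1⊕0 = 0
Codeword: 1111110111111110100011111111010

1111110111111110100011111111010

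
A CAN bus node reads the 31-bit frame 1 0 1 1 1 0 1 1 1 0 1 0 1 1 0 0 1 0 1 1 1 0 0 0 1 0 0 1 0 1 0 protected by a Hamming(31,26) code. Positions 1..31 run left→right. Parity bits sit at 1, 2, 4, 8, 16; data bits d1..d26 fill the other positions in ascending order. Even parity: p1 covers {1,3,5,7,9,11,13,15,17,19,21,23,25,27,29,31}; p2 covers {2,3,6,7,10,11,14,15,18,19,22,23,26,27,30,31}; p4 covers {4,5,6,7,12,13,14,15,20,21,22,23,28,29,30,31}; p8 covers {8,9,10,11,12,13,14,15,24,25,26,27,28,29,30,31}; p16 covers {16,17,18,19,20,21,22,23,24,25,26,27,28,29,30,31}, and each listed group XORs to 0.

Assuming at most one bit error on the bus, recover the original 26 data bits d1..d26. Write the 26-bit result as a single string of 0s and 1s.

11011010110101100001001010

s1 (pos 1,3,5,7,9,11,13,15,17,19,21,23,25,27,29,31): 1⊕1⊕1⊕1⊕1⊕1⊕1⊕0⊕1⊕1⊕1⊕0⊕1⊕0⊕0⊕0 = 1
s2 (pos 2,3,6,7,10,11,14,15,18,19,22,23,26,27,30,31): 0⊕1⊕0⊕1⊕0⊕1⊕1⊕0⊕0⊕1⊕0⊕0⊕0⊕0⊕1⊕0 = 0
s4 (pos 4,5,6,7,12,13,14,15,20,21,22,23,28,29,30,31): 1⊕1⊕0⊕1⊕0⊕1⊕1⊕0⊕1⊕1⊕0⊕0⊕1⊕0⊕1⊕0 = 1
s8 (pos 8,9,10,11,12,13,14,15,24,25,26,27,28,29,30,31): 1⊕1⊕0⊕1⊕0⊕1⊕1⊕0⊕0⊕1⊕0⊕0⊕1⊕0⊕1⊕0 = 0
s16 (pos 16,17,18,19,20,21,22,23,24,25,26,27,28,29,30,31): 0⊕1⊕0⊕1⊕1⊕1⊕0⊕0⊕0⊕1⊕0⊕0⊕1⊕0⊕1⊕0 = 1
Syndrome s16…s1 = 10101 → error at position 21.
Flip position 21: 1011101110101100101110001001010 → 1011101110101100101100001001010
Read data bits from positions 3,5,6,7,9,10,11,12,13,14,15,17,18,19,20,21,22,23,24,25,26,27,28,29,30,31: 11011010110101100001001010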